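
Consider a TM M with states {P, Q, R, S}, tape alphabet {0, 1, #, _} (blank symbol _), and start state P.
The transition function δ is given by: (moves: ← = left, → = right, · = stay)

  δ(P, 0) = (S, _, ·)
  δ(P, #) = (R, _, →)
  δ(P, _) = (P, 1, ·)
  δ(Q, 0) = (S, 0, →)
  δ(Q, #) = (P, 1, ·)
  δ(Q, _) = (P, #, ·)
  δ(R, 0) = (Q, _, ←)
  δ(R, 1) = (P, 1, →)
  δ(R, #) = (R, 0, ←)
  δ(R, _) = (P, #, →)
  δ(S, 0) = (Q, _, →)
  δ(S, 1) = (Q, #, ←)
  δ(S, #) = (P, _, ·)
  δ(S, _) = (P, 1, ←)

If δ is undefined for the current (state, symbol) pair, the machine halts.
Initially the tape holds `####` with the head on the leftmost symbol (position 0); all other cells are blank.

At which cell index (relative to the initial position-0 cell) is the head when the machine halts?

4

P | [#]###_   read # → write _, move →, go to R
R | _[#]##_   read # → write 0, move ←, go to R
R | [_]0##_   read _ → write #, move →, go to P
P | #[0]##_   read 0 → write _, move ·, go to S
S | #[_]##_   read _ → write 1, move ←, go to P
P | [#]1##_   read # → write _, move →, go to R
R | _[1]##_   read 1 → write 1, move →, go to P
P | _1[#]#_   read # → write _, move →, go to R
R | _1_[#]_   read # → write 0, move ←, go to R
R | _1[_]0_   read _ → write #, move →, go to P
P | _1#[0]_   read 0 → write _, move ·, go to S
S | _1#[_]_   read _ → write 1, move ←, go to P
P | _1[#]1_   read # → write _, move →, go to R
R | _1_[1]_   read 1 → write 1, move →, go to P
P | _1_1[_]   read _ → write 1, move ·, go to P
P | _1_1[1]
At halt the head is at cell 4.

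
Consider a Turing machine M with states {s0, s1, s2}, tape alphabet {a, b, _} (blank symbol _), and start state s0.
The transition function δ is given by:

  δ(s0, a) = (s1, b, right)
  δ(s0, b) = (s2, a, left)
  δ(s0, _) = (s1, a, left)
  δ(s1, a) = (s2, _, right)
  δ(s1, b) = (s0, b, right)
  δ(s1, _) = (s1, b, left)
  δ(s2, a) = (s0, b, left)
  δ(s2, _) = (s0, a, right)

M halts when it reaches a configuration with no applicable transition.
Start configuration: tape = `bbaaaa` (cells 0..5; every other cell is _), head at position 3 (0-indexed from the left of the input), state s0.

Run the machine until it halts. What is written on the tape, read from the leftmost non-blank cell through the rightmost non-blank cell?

s0 | bba[a]aa__   read a → write b, move right, go to s1
s1 | bbab[a]a__   read a → write _, move right, go to s2
s2 | bbab_[a]__   read a → write b, move left, go to s0
s0 | bbab[_]b__   read _ → write a, move left, go to s1
s1 | bba[b]ab__   read b → write b, move right, go to s0
s0 | bbab[a]b__   read a → write b, move right, go to s1
s1 | bbabb[b]__   read b → write b, move right, go to s0
s0 | bbabbb[_]_   read _ → write a, move left, go to s1
s1 | bbabb[b]a_   read b → write b, move right, go to s0
s0 | bbabbb[a]_   read a → write b, move right, go to s1
s1 | bbabbbb[_]   read _ → write b, move left, go to s1
s1 | bbabbb[b]b   read b → write b, move right, go to s0
s0 | bbabbbb[b]   read b → write a, move left, go to s2
s2 | bbabbb[b]a
The non-blank tape span at halt is bbabbbba.

bbabbbba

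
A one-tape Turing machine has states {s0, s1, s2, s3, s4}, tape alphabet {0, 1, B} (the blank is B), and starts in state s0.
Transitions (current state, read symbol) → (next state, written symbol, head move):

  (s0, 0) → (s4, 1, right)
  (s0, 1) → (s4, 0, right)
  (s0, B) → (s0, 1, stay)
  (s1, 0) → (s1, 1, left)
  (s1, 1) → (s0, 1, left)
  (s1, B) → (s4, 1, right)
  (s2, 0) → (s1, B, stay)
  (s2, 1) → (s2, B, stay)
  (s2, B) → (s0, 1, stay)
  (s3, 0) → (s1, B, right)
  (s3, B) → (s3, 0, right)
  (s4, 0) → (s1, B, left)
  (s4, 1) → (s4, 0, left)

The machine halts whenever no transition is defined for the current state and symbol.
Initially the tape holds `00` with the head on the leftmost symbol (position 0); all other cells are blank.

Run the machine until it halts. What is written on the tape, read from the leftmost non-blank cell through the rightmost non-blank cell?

1B0

state=s0 head=0 tape=BB[0]0   (s0,0)→(s4,1,right)
state=s4 head=1 tape=BB1[0]   (s4,0)→(s1,B,left)
state=s1 head=0 tape=BB[1]B   (s1,1)→(s0,1,left)
state=s0 head=-1 tape=B[B]1B   (s0,B)→(s0,1,stay)
state=s0 head=-1 tape=B[1]1B   (s0,1)→(s4,0,right)
state=s4 head=0 tape=B0[1]B   (s4,1)→(s4,0,left)
state=s4 head=-1 tape=B[0]0B   (s4,0)→(s1,B,left)
state=s1 head=-2 tape=[B]B0B   (s1,B)→(s4,1,right)
state=s4 head=-1 tape=1[B]0B
The non-blank tape span at halt is 1B0.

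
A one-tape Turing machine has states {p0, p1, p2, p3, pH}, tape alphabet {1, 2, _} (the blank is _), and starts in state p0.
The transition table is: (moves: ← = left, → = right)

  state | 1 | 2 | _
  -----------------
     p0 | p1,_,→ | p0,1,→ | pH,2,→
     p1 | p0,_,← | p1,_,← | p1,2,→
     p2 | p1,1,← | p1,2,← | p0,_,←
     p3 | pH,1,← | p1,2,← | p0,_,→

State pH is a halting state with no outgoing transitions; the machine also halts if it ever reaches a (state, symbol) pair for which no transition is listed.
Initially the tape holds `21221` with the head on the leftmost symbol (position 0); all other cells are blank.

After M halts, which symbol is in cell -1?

2

p0 | _[2]1221   read 2 → write 1, move →, go to p0
p0 | _1[1]221   read 1 → write _, move →, go to p1
p1 | _1_[2]21   read 2 → write _, move ←, go to p1
p1 | _1[_]_21   read _ → write 2, move →, go to p1
p1 | _12[_]21   read _ → write 2, move →, go to p1
p1 | _122[2]1   read 2 → write _, move ←, go to p1
p1 | _12[2]_1   read 2 → write _, move ←, go to p1
p1 | _1[2]__1   read 2 → write _, move ←, go to p1
p1 | _[1]___1   read 1 → write _, move ←, go to p0
p0 | [_]____1   read _ → write 2, move →, go to pH
pH | 2[_]___1
Cell -1 holds 2 when M halts.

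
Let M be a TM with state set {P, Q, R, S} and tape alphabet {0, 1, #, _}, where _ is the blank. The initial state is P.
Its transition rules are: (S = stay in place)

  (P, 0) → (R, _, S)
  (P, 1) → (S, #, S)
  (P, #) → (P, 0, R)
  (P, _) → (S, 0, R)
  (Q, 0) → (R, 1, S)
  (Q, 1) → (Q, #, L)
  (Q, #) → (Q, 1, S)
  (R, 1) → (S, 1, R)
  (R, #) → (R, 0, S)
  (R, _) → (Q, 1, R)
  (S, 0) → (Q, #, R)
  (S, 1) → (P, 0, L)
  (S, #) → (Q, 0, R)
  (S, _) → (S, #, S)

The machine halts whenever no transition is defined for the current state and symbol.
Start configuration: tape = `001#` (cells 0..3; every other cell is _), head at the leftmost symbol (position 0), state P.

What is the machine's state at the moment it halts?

state=P head=0 tape=[0]01#_   (P,0)→(R,_,S)
state=R head=0 tape=[_]01#_   (R,_)→(Q,1,R)
state=Q head=1 tape=1[0]1#_   (Q,0)→(R,1,S)
state=R head=1 tape=1[1]1#_   (R,1)→(S,1,R)
state=S head=2 tape=11[1]#_   (S,1)→(P,0,L)
state=P head=1 tape=1[1]0#_   (P,1)→(S,#,S)
state=S head=1 tape=1[#]0#_   (S,#)→(Q,0,R)
state=Q head=2 tape=10[0]#_   (Q,0)→(R,1,S)
state=R head=2 tape=10[1]#_   (R,1)→(S,1,R)
state=S head=3 tape=101[#]_   (S,#)→(Q,0,R)
state=Q head=4 tape=1010[_]
No transition is defined for (Q, _); M halts in state Q.

Q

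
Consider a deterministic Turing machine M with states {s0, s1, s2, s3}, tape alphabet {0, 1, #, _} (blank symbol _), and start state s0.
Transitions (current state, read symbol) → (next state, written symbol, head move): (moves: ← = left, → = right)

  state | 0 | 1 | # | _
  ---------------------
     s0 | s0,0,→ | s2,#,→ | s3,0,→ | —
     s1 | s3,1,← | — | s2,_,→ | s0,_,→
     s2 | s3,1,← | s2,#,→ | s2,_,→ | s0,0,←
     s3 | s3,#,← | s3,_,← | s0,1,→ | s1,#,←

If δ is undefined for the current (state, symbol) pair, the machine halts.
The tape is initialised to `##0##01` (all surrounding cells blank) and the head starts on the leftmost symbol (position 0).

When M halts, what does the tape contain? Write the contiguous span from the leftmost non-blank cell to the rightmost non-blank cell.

state=s0 head=0 tape=__[#]#0##01_   (s0,#)→(s3,0,→)
state=s3 head=1 tape=__0[#]0##01_   (s3,#)→(s0,1,→)
state=s0 head=2 tape=__01[0]##01_   (s0,0)→(s0,0,→)
state=s0 head=3 tape=__010[#]#01_   (s0,#)→(s3,0,→)
state=s3 head=4 tape=__0100[#]01_   (s3,#)→(s0,1,→)
state=s0 head=5 tape=__01001[0]1_   (s0,0)→(s0,0,→)
state=s0 head=6 tape=__010010[1]_   (s0,1)→(s2,#,→)
state=s2 head=7 tape=__010010#[_]   (s2,_)→(s0,0,←)
state=s0 head=6 tape=__010010[#]0   (s0,#)→(s3,0,→)
state=s3 head=7 tape=__0100100[0]   (s3,0)→(s3,#,←)
state=s3 head=6 tape=__010010[0]#   (s3,0)→(s3,#,←)
state=s3 head=5 tape=__01001[0]##   (s3,0)→(s3,#,←)
state=s3 head=4 tape=__0100[1]###   (s3,1)→(s3,_,←)
state=s3 head=3 tape=__010[0]_###   (s3,0)→(s3,#,←)
state=s3 head=2 tape=__01[0]#_###   (s3,0)→(s3,#,←)
state=s3 head=1 tape=__0[1]##_###   (s3,1)→(s3,_,←)
state=s3 head=0 tape=__[0]_##_###   (s3,0)→(s3,#,←)
state=s3 head=-1 tape=_[_]#_##_###   (s3,_)→(s1,#,←)
state=s1 head=-2 tape=[_]##_##_###   (s1,_)→(s0,_,→)
state=s0 head=-1 tape=_[#]#_##_###   (s0,#)→(s3,0,→)
state=s3 head=0 tape=_0[#]_##_###   (s3,#)→(s0,1,→)
state=s0 head=1 tape=_01[_]##_###
The non-blank tape span at halt is 01_##_###.

01_##_###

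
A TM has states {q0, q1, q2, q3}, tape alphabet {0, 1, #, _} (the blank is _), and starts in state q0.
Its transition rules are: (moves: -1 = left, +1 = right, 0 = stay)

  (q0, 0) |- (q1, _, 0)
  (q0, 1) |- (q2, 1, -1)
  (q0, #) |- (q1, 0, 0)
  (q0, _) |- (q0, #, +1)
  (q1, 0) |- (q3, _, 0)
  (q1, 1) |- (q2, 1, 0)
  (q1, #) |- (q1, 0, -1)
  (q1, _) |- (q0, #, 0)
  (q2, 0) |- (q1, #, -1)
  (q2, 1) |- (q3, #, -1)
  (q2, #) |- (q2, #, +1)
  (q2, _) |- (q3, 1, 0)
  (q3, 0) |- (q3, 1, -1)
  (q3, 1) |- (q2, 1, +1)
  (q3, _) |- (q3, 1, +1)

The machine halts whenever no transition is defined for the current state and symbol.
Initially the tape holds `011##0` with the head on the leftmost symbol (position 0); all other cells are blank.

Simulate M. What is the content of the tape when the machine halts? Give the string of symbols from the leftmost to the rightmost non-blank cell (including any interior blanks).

q0 | _[0]11##0   read 0 → write _, move 0, go to q1
q1 | _[_]11##0   read _ → write #, move 0, go to q0
q0 | _[#]11##0   read # → write 0, move 0, go to q1
q1 | _[0]11##0   read 0 → write _, move 0, go to q3
q3 | _[_]11##0   read _ → write 1, move +1, go to q3
q3 | _1[1]1##0   read 1 → write 1, move +1, go to q2
q2 | _11[1]##0   read 1 → write #, move -1, go to q3
q3 | _1[1]###0   read 1 → write 1, move +1, go to q2
q2 | _11[#]##0   read # → write #, move +1, go to q2
q2 | _11#[#]#0   read # → write #, move +1, go to q2
q2 | _11##[#]0   read # → write #, move +1, go to q2
q2 | _11###[0]   read 0 → write #, move -1, go to q1
q1 | _11##[#]#   read # → write 0, move -1, go to q1
q1 | _11#[#]0#   read # → write 0, move -1, go to q1
q1 | _11[#]00#   read # → write 0, move -1, go to q1
q1 | _1[1]000#   read 1 → write 1, move 0, go to q2
q2 | _1[1]000#   read 1 → write #, move -1, go to q3
q3 | _[1]#000#   read 1 → write 1, move +1, go to q2
q2 | _1[#]000#   read # → write #, move +1, go to q2
q2 | _1#[0]00#   read 0 → write #, move -1, go to q1
q1 | _1[#]#00#   read # → write 0, move -1, go to q1
q1 | _[1]0#00#   read 1 → write 1, move 0, go to q2
q2 | _[1]0#00#   read 1 → write #, move -1, go to q3
q3 | [_]#0#00#   read _ → write 1, move +1, go to q3
q3 | 1[#]0#00#
The non-blank tape span at halt is 1#0#00#.

1#0#00#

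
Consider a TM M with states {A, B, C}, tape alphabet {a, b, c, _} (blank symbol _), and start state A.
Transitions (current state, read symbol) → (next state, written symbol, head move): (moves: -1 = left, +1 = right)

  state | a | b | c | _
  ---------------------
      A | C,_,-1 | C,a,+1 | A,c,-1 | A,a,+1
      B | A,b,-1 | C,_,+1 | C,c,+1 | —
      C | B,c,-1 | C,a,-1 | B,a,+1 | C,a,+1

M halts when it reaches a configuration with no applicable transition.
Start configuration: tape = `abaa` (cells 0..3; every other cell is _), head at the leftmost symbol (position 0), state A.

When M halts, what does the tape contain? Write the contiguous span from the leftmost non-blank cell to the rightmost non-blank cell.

A | ___[a]baa   read a → write _, move -1, go to C
C | __[_]_baa   read _ → write a, move +1, go to C
C | __a[_]baa   read _ → write a, move +1, go to C
C | __aa[b]aa   read b → write a, move -1, go to C
C | __a[a]aaa   read a → write c, move -1, go to B
B | __[a]caaa   read a → write b, move -1, go to A
A | _[_]bcaaa   read _ → write a, move +1, go to A
A | _a[b]caaa   read b → write a, move +1, go to C
C | _aa[c]aaa   read c → write a, move +1, go to B
B | _aaa[a]aa   read a → write b, move -1, go to A
A | _aa[a]baa   read a → write _, move -1, go to C
C | _a[a]_baa   read a → write c, move -1, go to B
B | _[a]c_baa   read a → write b, move -1, go to A
A | [_]bc_baa   read _ → write a, move +1, go to A
A | a[b]c_baa   read b → write a, move +1, go to C
C | aa[c]_baa   read c → write a, move +1, go to B
B | aaa[_]baa
The non-blank tape span at halt is aaa_baa.

aaa_baa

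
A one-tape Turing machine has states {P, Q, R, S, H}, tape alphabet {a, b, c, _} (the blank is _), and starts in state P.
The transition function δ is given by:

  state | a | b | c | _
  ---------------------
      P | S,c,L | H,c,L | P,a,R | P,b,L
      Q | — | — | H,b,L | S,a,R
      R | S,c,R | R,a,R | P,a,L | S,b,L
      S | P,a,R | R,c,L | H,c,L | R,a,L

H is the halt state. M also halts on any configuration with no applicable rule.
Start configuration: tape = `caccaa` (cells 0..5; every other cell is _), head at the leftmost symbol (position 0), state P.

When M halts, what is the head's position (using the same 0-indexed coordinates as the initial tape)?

5

P | [c]accaa_   read c → write a, move R, go to P
P | a[a]ccaa_   read a → write c, move L, go to S
S | [a]cccaa_   read a → write a, move R, go to P
P | a[c]ccaa_   read c → write a, move R, go to P
P | aa[c]caa_   read c → write a, move R, go to P
P | aaa[c]aa_   read c → write a, move R, go to P
P | aaaa[a]a_   read a → write c, move L, go to S
S | aaa[a]ca_   read a → write a, move R, go to P
P | aaaa[c]a_   read c → write a, move R, go to P
P | aaaaa[a]_   read a → write c, move L, go to S
S | aaaa[a]c_   read a → write a, move R, go to P
P | aaaaa[c]_   read c → write a, move R, go to P
P | aaaaaa[_]   read _ → write b, move L, go to P
P | aaaaa[a]b   read a → write c, move L, go to S
S | aaaa[a]cb   read a → write a, move R, go to P
P | aaaaa[c]b   read c → write a, move R, go to P
P | aaaaaa[b]   read b → write c, move L, go to H
H | aaaaa[a]c
At halt the head is at cell 5.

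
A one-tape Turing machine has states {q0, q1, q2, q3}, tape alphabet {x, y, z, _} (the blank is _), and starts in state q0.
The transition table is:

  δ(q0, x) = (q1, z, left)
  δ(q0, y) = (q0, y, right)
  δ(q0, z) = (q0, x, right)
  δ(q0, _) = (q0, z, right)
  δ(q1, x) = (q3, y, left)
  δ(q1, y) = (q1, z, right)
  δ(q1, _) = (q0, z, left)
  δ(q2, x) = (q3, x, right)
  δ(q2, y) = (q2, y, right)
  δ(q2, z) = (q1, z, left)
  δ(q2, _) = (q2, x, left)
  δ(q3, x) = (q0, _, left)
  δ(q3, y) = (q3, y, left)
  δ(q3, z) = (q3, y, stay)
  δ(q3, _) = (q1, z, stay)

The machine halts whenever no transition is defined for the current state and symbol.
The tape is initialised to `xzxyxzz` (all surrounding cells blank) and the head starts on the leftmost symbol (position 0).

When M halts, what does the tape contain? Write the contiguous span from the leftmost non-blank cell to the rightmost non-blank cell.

zz_yzyxzz

q0 | __[x]zxyxzz   read x → write z, move left, go to q1
q1 | _[_]zzxyxzz   read _ → write z, move left, go to q0
q0 | [_]zzzxyxzz   read _ → write z, move right, go to q0
q0 | z[z]zzxyxzz   read z → write x, move right, go to q0
q0 | zx[z]zxyxzz   read z → write x, move right, go to q0
q0 | zxx[z]xyxzz   read z → write x, move right, go to q0
q0 | zxxx[x]yxzz   read x → write z, move left, go to q1
q1 | zxx[x]zyxzz   read x → write y, move left, go to q3
q3 | zx[x]yzyxzz   read x → write _, move left, go to q0
q0 | z[x]_yzyxzz   read x → write z, move left, go to q1
q1 | [z]z_yzyxzz
The non-blank tape span at halt is zz_yzyxzz.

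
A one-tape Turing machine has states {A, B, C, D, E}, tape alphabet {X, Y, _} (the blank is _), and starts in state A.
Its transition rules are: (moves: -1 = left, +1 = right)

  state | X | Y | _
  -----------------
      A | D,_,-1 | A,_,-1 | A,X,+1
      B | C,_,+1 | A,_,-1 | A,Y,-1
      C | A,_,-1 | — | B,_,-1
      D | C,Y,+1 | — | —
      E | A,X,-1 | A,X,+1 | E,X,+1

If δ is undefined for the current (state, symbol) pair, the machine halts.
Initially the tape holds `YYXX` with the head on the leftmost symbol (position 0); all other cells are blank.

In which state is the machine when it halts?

D

state=A head=0 tape=___[Y]YXX   (A,Y)→(A,_,-1)
state=A head=-1 tape=__[_]_YXX   (A,_)→(A,X,+1)
state=A head=0 tape=__X[_]YXX   (A,_)→(A,X,+1)
state=A head=1 tape=__XX[Y]XX   (A,Y)→(A,_,-1)
state=A head=0 tape=__X[X]_XX   (A,X)→(D,_,-1)
state=D head=-1 tape=__[X]__XX   (D,X)→(C,Y,+1)
state=C head=0 tape=__Y[_]_XX   (C,_)→(B,_,-1)
state=B head=-1 tape=__[Y]__XX   (B,Y)→(A,_,-1)
state=A head=-2 tape=_[_]___XX   (A,_)→(A,X,+1)
state=A head=-1 tape=_X[_]__XX   (A,_)→(A,X,+1)
state=A head=0 tape=_XX[_]_XX   (A,_)→(A,X,+1)
state=A head=1 tape=_XXX[_]XX   (A,_)→(A,X,+1)
state=A head=2 tape=_XXXX[X]X   (A,X)→(D,_,-1)
state=D head=1 tape=_XXX[X]_X   (D,X)→(C,Y,+1)
state=C head=2 tape=_XXXY[_]X   (C,_)→(B,_,-1)
state=B head=1 tape=_XXX[Y]_X   (B,Y)→(A,_,-1)
state=A head=0 tape=_XX[X]__X   (A,X)→(D,_,-1)
state=D head=-1 tape=_X[X]___X   (D,X)→(C,Y,+1)
state=C head=0 tape=_XY[_]__X   (C,_)→(B,_,-1)
state=B head=-1 tape=_X[Y]___X   (B,Y)→(A,_,-1)
state=A head=-2 tape=_[X]____X   (A,X)→(D,_,-1)
state=D head=-3 tape=[_]_____X
No transition is defined for (D, _); M halts in state D.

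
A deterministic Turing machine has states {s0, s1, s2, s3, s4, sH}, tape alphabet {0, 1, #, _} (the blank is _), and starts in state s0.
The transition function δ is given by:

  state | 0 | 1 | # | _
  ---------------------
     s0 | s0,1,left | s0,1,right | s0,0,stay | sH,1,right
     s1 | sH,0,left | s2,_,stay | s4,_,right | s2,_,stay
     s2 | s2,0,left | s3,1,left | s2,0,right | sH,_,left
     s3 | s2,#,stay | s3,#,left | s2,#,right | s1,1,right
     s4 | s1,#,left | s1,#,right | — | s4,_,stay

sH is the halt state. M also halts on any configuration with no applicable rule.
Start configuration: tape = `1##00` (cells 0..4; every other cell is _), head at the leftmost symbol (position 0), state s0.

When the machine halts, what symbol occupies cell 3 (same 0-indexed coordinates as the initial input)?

s0 | [1]##00__   read 1 → write 1, move right, go to s0
s0 | 1[#]#00__   read # → write 0, move stay, go to s0
s0 | 1[0]#00__   read 0 → write 1, move left, go to s0
s0 | [1]1#00__   read 1 → write 1, move right, go to s0
s0 | 1[1]#00__   read 1 → write 1, move right, go to s0
s0 | 11[#]00__   read # → write 0, move stay, go to s0
s0 | 11[0]00__   read 0 → write 1, move left, go to s0
s0 | 1[1]100__   read 1 → write 1, move right, go to s0
s0 | 11[1]00__   read 1 → write 1, move right, go to s0
s0 | 111[0]0__   read 0 → write 1, move left, go to s0
s0 | 11[1]10__   read 1 → write 1, move right, go to s0
s0 | 111[1]0__   read 1 → write 1, move right, go to s0
s0 | 1111[0]__   read 0 → write 1, move left, go to s0
s0 | 111[1]1__   read 1 → write 1, move right, go to s0
s0 | 1111[1]__   read 1 → write 1, move right, go to s0
s0 | 11111[_]_   read _ → write 1, move right, go to sH
sH | 111111[_]
Cell 3 holds 1 when M halts.

1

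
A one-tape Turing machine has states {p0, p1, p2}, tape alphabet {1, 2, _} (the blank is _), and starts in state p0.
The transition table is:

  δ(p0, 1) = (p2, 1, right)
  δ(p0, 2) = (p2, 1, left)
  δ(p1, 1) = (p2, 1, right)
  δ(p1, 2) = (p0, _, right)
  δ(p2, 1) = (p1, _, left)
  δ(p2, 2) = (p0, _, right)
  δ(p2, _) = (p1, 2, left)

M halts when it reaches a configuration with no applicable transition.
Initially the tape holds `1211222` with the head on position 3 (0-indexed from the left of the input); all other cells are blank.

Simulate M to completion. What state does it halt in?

p0 | 121[1]222_   read 1 → write 1, move right, go to p2
p2 | 1211[2]22_   read 2 → write _, move right, go to p0
p0 | 1211_[2]2_   read 2 → write 1, move left, go to p2
p2 | 1211[_]12_   read _ → write 2, move left, go to p1
p1 | 121[1]212_   read 1 → write 1, move right, go to p2
p2 | 1211[2]12_   read 2 → write _, move right, go to p0
p0 | 1211_[1]2_   read 1 → write 1, move right, go to p2
p2 | 1211_1[2]_   read 2 → write _, move right, go to p0
p0 | 1211_1_[_]
No transition is defined for (p0, _); M halts in state p0.

p0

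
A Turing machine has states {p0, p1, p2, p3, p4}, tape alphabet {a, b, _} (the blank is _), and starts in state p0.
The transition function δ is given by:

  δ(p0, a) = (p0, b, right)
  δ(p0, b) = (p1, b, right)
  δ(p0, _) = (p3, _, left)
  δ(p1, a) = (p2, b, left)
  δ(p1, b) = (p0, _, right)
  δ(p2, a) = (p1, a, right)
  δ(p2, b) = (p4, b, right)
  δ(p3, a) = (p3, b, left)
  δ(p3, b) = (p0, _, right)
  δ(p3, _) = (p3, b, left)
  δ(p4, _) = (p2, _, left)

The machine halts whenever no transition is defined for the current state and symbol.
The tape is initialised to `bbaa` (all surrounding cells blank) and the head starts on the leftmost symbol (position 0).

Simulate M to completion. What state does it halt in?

state=p0 head=0 tape=[b]baa_   (p0,b)→(p1,b,right)
state=p1 head=1 tape=b[b]aa_   (p1,b)→(p0,_,right)
state=p0 head=2 tape=b_[a]a_   (p0,a)→(p0,b,right)
state=p0 head=3 tape=b_b[a]_   (p0,a)→(p0,b,right)
state=p0 head=4 tape=b_bb[_]   (p0,_)→(p3,_,left)
state=p3 head=3 tape=b_b[b]_   (p3,b)→(p0,_,right)
state=p0 head=4 tape=b_b_[_]   (p0,_)→(p3,_,left)
state=p3 head=3 tape=b_b[_]_   (p3,_)→(p3,b,left)
state=p3 head=2 tape=b_[b]b_   (p3,b)→(p0,_,right)
state=p0 head=3 tape=b__[b]_   (p0,b)→(p1,b,right)
state=p1 head=4 tape=b__b[_]
No transition is defined for (p1, _); M halts in state p1.

p1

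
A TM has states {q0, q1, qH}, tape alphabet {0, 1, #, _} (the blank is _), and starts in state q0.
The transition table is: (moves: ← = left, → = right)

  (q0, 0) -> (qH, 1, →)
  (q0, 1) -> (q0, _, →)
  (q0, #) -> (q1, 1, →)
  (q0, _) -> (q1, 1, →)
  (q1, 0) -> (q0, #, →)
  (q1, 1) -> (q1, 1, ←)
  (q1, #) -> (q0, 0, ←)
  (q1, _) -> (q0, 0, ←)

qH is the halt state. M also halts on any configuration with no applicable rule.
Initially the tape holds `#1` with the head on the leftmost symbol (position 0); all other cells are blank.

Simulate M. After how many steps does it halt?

12

state=q0 head=0 tape=__[#]1___   (q0,#)→(q1,1,→)
state=q1 head=1 tape=__1[1]___   (q1,1)→(q1,1,←)
state=q1 head=0 tape=__[1]1___   (q1,1)→(q1,1,←)
state=q1 head=-1 tape=_[_]11___   (q1,_)→(q0,0,←)
state=q0 head=-2 tape=[_]011___   (q0,_)→(q1,1,→)
state=q1 head=-1 tape=1[0]11___   (q1,0)→(q0,#,→)
state=q0 head=0 tape=1#[1]1___   (q0,1)→(q0,_,→)
state=q0 head=1 tape=1#_[1]___   (q0,1)→(q0,_,→)
state=q0 head=2 tape=1#__[_]__   (q0,_)→(q1,1,→)
state=q1 head=3 tape=1#__1[_]_   (q1,_)→(q0,0,←)
state=q0 head=2 tape=1#__[1]0_   (q0,1)→(q0,_,→)
state=q0 head=3 tape=1#___[0]_   (q0,0)→(qH,1,→)
state=qH head=4 tape=1#___1[_]
M halts after 12 transitions.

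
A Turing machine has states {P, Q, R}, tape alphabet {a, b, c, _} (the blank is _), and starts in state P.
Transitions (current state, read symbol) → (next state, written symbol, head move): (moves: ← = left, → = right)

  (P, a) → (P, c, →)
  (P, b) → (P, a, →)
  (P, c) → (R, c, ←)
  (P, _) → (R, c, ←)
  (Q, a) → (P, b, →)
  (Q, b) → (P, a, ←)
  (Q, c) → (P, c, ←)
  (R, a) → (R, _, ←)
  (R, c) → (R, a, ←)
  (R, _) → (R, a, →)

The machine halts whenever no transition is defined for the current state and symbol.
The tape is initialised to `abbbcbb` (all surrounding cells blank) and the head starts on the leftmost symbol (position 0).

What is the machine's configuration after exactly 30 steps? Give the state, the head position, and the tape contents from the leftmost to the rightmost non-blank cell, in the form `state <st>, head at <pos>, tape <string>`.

P | ___[a]bbbcbb   read a → write c, move →, go to P
P | ___c[b]bbcbb   read b → write a, move →, go to P
P | ___ca[b]bcbb   read b → write a, move →, go to P
P | ___caa[b]cbb   read b → write a, move →, go to P
P | ___caaa[c]bb   read c → write c, move ←, go to R
R | ___caa[a]cbb   read a → write _, move ←, go to R
R | ___ca[a]_cbb   read a → write _, move ←, go to R
R | ___c[a]__cbb   read a → write _, move ←, go to R
R | ___[c]___cbb   read c → write a, move ←, go to R
R | __[_]a___cbb   read _ → write a, move →, go to R
R | __a[a]___cbb   read a → write _, move ←, go to R
R | __[a]____cbb   read a → write _, move ←, go to R
R | _[_]_____cbb   read _ → write a, move →, go to R
R | _a[_]____cbb   read _ → write a, move →, go to R
R | _aa[_]___cbb   read _ → write a, move →, go to R
R | _aaa[_]__cbb   read _ → write a, move →, go to R
R | _aaaa[_]_cbb   read _ → write a, move →, go to R
R | _aaaaa[_]cbb   read _ → write a, move →, go to R
R | _aaaaaa[c]bb   read c → write a, move ←, go to R
R | _aaaaa[a]abb   read a → write _, move ←, go to R
R | _aaaa[a]_abb   read a → write _, move ←, go to R
R | _aaa[a]__abb   read a → write _, move ←, go to R
R | _aa[a]___abb   read a → write _, move ←, go to R
R | _a[a]____abb   read a → write _, move ←, go to R
R | _[a]_____abb   read a → write _, move ←, go to R
R | [_]______abb   read _ → write a, move →, go to R
R | a[_]_____abb   read _ → write a, move →, go to R
R | aa[_]____abb   read _ → write a, move →, go to R
R | aaa[_]___abb   read _ → write a, move →, go to R
R | aaaa[_]__abb   read _ → write a, move →, go to R
R | aaaaa[_]_abb
After 30 steps: state R, head at 2, tape aaaaa__abb.

state R, head at 2, tape aaaaa__abb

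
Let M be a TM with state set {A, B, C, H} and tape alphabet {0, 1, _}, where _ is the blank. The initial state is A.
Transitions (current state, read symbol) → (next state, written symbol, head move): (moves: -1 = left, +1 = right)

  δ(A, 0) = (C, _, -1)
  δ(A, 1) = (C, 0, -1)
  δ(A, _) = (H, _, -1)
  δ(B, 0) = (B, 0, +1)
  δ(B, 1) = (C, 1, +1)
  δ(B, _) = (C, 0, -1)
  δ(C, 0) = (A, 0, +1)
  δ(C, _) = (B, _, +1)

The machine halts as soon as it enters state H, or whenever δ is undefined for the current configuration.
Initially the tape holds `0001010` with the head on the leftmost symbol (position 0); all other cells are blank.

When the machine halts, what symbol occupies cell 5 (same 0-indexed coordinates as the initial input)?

_

A | _[0]001010   read 0 → write _, move -1, go to C
C | [_]_001010   read _ → write _, move +1, go to B
B | _[_]001010   read _ → write 0, move -1, go to C
C | [_]0001010   read _ → write _, move +1, go to B
B | _[0]001010   read 0 → write 0, move +1, go to B
B | _0[0]01010   read 0 → write 0, move +1, go to B
B | _00[0]1010   read 0 → write 0, move +1, go to B
B | _000[1]010   read 1 → write 1, move +1, go to C
C | _0001[0]10   read 0 → write 0, move +1, go to A
A | _00010[1]0   read 1 → write 0, move -1, go to C
C | _0001[0]00   read 0 → write 0, move +1, go to A
A | _00010[0]0   read 0 → write _, move -1, go to C
C | _0001[0]_0   read 0 → write 0, move +1, go to A
A | _00010[_]0   read _ → write _, move -1, go to H
H | _0001[0]_0
Cell 5 holds _ when M halts.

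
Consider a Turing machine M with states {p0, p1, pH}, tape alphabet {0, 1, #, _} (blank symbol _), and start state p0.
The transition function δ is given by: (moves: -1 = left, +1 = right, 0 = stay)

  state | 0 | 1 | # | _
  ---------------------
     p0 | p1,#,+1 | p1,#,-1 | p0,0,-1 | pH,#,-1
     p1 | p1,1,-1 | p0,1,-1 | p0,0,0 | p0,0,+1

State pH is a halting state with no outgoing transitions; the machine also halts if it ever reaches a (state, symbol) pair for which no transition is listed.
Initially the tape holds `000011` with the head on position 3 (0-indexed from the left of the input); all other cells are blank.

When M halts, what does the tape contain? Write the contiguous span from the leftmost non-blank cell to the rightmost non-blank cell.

#011111

p0 | __000[0]11   read 0 → write #, move +1, go to p1
p1 | __000#[1]1   read 1 → write 1, move -1, go to p0
p0 | __000[#]11   read # → write 0, move -1, go to p0
p0 | __00[0]011   read 0 → write #, move +1, go to p1
p1 | __00#[0]11   read 0 → write 1, move -1, go to p1
p1 | __00[#]111   read # → write 0, move 0, go to p0
p0 | __00[0]111   read 0 → write #, move +1, go to p1
p1 | __00#[1]11   read 1 → write 1, move -1, go to p0
p0 | __00[#]111   read # → write 0, move -1, go to p0
p0 | __0[0]0111   read 0 → write #, move +1, go to p1
p1 | __0#[0]111   read 0 → write 1, move -1, go to p1
p1 | __0[#]1111   read # → write 0, move 0, go to p0
p0 | __0[0]1111   read 0 → write #, move +1, go to p1
p1 | __0#[1]111   read 1 → write 1, move -1, go to p0
p0 | __0[#]1111   read # → write 0, move -1, go to p0
p0 | __[0]01111   read 0 → write #, move +1, go to p1
p1 | __#[0]1111   read 0 → write 1, move -1, go to p1
p1 | __[#]11111   read # → write 0, move 0, go to p0
p0 | __[0]11111   read 0 → write #, move +1, go to p1
p1 | __#[1]1111   read 1 → write 1, move -1, go to p0
p0 | __[#]11111   read # → write 0, move -1, go to p0
p0 | _[_]011111   read _ → write #, move -1, go to pH
pH | [_]#011111
The non-blank tape span at halt is #011111.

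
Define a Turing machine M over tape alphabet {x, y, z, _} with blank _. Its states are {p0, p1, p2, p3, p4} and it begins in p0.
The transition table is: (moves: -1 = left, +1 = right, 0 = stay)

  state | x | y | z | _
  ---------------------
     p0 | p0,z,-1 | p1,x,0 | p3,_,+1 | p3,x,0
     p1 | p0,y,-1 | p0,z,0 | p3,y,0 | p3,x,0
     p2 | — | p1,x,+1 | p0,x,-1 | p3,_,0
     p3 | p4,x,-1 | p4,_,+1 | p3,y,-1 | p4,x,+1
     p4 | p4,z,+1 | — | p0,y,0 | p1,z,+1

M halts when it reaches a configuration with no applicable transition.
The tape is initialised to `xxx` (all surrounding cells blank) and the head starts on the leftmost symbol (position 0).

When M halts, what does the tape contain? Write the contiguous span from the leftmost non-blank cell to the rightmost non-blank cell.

p0 | __[x]xx   read x → write z, move -1, go to p0
p0 | _[_]zxx   read _ → write x, move 0, go to p3
p3 | _[x]zxx   read x → write x, move -1, go to p4
p4 | [_]xzxx   read _ → write z, move +1, go to p1
p1 | z[x]zxx   read x → write y, move -1, go to p0
p0 | [z]yzxx   read z → write _, move +1, go to p3
p3 | _[y]zxx   read y → write _, move +1, go to p4
p4 | __[z]xx   read z → write y, move 0, go to p0
p0 | __[y]xx   read y → write x, move 0, go to p1
p1 | __[x]xx   read x → write y, move -1, go to p0
p0 | _[_]yxx   read _ → write x, move 0, go to p3
p3 | _[x]yxx   read x → write x, move -1, go to p4
p4 | [_]xyxx   read _ → write z, move +1, go to p1
p1 | z[x]yxx   read x → write y, move -1, go to p0
p0 | [z]yyxx   read z → write _, move +1, go to p3
p3 | _[y]yxx   read y → write _, move +1, go to p4
p4 | __[y]xx
The non-blank tape span at halt is yxx.

yxx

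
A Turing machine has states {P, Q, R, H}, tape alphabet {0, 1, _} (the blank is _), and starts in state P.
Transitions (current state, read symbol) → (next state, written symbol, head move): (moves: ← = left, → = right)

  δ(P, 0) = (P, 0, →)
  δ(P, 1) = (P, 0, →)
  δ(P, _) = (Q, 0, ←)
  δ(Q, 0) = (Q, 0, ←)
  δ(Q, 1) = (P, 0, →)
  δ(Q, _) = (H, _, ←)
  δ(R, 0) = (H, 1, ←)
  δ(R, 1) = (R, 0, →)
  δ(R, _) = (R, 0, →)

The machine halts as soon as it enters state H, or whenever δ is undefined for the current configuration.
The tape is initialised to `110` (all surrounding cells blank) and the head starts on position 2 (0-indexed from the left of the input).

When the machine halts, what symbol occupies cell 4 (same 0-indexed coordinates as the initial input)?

state=P head=2 tape=__11[0]___   (P,0)→(P,0,→)
state=P head=3 tape=__110[_]__   (P,_)→(Q,0,←)
state=Q head=2 tape=__11[0]0__   (Q,0)→(Q,0,←)
state=Q head=1 tape=__1[1]00__   (Q,1)→(P,0,→)
state=P head=2 tape=__10[0]0__   (P,0)→(P,0,→)
state=P head=3 tape=__100[0]__   (P,0)→(P,0,→)
state=P head=4 tape=__1000[_]_   (P,_)→(Q,0,←)
state=Q head=3 tape=__100[0]0_   (Q,0)→(Q,0,←)
state=Q head=2 tape=__10[0]00_   (Q,0)→(Q,0,←)
state=Q head=1 tape=__1[0]000_   (Q,0)→(Q,0,←)
state=Q head=0 tape=__[1]0000_   (Q,1)→(P,0,→)
state=P head=1 tape=__0[0]000_   (P,0)→(P,0,→)
state=P head=2 tape=__00[0]00_   (P,0)→(P,0,→)
state=P head=3 tape=__000[0]0_   (P,0)→(P,0,→)
state=P head=4 tape=__0000[0]_   (P,0)→(P,0,→)
state=P head=5 tape=__00000[_]   (P,_)→(Q,0,←)
state=Q head=4 tape=__0000[0]0   (Q,0)→(Q,0,←)
state=Q head=3 tape=__000[0]00   (Q,0)→(Q,0,←)
state=Q head=2 tape=__00[0]000   (Q,0)→(Q,0,←)
state=Q head=1 tape=__0[0]0000   (Q,0)→(Q,0,←)
state=Q head=0 tape=__[0]00000   (Q,0)→(Q,0,←)
state=Q head=-1 tape=_[_]000000   (Q,_)→(H,_,←)
state=H head=-2 tape=[_]_000000
Cell 4 holds 0 when M halts.

0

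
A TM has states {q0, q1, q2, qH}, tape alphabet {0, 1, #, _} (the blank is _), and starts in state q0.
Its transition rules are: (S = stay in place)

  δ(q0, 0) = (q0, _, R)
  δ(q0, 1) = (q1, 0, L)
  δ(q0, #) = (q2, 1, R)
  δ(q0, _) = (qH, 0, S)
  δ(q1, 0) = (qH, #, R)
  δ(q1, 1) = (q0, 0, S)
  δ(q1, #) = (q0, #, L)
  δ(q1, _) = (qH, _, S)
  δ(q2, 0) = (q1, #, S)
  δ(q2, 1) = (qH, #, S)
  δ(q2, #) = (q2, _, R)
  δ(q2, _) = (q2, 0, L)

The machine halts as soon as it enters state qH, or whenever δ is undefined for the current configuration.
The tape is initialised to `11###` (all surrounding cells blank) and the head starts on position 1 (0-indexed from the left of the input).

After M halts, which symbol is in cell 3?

0

state=q0 head=1 tape=1[1]###_   (q0,1)→(q1,0,L)
state=q1 head=0 tape=[1]0###_   (q1,1)→(q0,0,S)
state=q0 head=0 tape=[0]0###_   (q0,0)→(q0,_,R)
state=q0 head=1 tape=_[0]###_   (q0,0)→(q0,_,R)
state=q0 head=2 tape=__[#]##_   (q0,#)→(q2,1,R)
state=q2 head=3 tape=__1[#]#_   (q2,#)→(q2,_,R)
state=q2 head=4 tape=__1_[#]_   (q2,#)→(q2,_,R)
state=q2 head=5 tape=__1__[_]   (q2,_)→(q2,0,L)
state=q2 head=4 tape=__1_[_]0   (q2,_)→(q2,0,L)
state=q2 head=3 tape=__1[_]00   (q2,_)→(q2,0,L)
state=q2 head=2 tape=__[1]000   (q2,1)→(qH,#,S)
state=qH head=2 tape=__[#]000
Cell 3 holds 0 when M halts.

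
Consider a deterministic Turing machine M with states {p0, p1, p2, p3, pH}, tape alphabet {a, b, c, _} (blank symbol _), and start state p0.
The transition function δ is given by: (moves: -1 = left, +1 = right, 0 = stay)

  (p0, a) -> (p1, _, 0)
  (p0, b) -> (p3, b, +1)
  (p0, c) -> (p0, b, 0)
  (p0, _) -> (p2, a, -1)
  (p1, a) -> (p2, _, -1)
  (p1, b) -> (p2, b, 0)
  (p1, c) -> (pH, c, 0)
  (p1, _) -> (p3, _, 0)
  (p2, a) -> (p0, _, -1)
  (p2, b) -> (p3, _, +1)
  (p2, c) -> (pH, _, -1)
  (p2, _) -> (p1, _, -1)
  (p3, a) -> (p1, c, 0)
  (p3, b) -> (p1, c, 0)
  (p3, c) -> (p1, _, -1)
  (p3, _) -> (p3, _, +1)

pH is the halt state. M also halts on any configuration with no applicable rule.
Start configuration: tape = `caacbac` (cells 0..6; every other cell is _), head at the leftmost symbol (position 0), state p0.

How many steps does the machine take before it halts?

p0 | [c]aacbac   read c → write b, move 0, go to p0
p0 | [b]aacbac   read b → write b, move +1, go to p3
p3 | b[a]acbac   read a → write c, move 0, go to p1
p1 | b[c]acbac   read c → write c, move 0, go to pH
pH | b[c]acbac
M halts after 4 transitions.

4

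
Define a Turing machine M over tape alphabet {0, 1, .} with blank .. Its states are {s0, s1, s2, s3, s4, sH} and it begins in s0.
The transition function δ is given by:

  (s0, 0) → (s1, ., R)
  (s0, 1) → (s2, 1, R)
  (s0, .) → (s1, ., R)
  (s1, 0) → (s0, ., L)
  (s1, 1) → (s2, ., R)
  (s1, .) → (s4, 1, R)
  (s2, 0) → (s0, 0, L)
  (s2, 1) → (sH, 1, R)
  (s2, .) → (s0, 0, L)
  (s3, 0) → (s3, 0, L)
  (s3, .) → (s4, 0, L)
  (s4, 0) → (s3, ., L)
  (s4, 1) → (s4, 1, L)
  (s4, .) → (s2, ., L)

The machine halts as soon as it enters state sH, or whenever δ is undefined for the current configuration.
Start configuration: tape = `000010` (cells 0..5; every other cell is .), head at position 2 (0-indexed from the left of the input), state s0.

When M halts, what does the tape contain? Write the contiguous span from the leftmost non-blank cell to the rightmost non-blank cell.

1.110

s0 | 00[0]010   read 0 → write ., move R, go to s1
s1 | 00.[0]10   read 0 → write ., move L, go to s0
s0 | 00[.].10   read . → write ., move R, go to s1
s1 | 00.[.]10   read . → write 1, move R, go to s4
s4 | 00.1[1]0   read 1 → write 1, move L, go to s4
s4 | 00.[1]10   read 1 → write 1, move L, go to s4
s4 | 00[.]110   read . → write ., move L, go to s2
s2 | 0[0].110   read 0 → write 0, move L, go to s0
s0 | [0]0.110   read 0 → write ., move R, go to s1
s1 | .[0].110   read 0 → write ., move L, go to s0
s0 | [.]..110   read . → write ., move R, go to s1
s1 | .[.].110   read . → write 1, move R, go to s4
s4 | .1[.]110   read . → write ., move L, go to s2
s2 | .[1].110   read 1 → write 1, move R, go to sH
sH | .1[.]110
The non-blank tape span at halt is 1.110.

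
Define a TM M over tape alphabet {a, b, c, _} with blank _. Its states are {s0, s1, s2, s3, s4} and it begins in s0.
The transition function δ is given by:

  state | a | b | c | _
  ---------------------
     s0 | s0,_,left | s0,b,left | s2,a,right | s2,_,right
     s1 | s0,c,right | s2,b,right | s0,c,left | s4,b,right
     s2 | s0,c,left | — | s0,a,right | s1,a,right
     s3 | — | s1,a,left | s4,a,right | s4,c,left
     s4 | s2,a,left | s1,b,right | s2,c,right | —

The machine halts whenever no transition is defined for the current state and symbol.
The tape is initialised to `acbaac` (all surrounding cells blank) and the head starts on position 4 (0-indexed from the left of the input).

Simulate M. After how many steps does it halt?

4

state=s0 head=4 tape=acba[a]c   (s0,a)→(s0,_,left)
state=s0 head=3 tape=acb[a]_c   (s0,a)→(s0,_,left)
state=s0 head=2 tape=ac[b]__c   (s0,b)→(s0,b,left)
state=s0 head=1 tape=a[c]b__c   (s0,c)→(s2,a,right)
state=s2 head=2 tape=aa[b]__c
M halts after 4 transitions.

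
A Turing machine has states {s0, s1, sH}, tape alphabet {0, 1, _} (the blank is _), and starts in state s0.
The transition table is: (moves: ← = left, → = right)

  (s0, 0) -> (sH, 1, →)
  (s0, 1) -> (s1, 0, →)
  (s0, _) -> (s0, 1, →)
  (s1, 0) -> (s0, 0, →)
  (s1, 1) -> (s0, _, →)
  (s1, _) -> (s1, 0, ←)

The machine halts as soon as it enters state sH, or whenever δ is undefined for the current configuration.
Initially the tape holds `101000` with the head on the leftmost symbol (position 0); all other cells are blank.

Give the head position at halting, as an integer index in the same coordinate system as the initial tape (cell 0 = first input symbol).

5

state=s0 head=0 tape=[1]01000   (s0,1)→(s1,0,→)
state=s1 head=1 tape=0[0]1000   (s1,0)→(s0,0,→)
state=s0 head=2 tape=00[1]000   (s0,1)→(s1,0,→)
state=s1 head=3 tape=000[0]00   (s1,0)→(s0,0,→)
state=s0 head=4 tape=0000[0]0   (s0,0)→(sH,1,→)
state=sH head=5 tape=00001[0]
At halt the head is at cell 5.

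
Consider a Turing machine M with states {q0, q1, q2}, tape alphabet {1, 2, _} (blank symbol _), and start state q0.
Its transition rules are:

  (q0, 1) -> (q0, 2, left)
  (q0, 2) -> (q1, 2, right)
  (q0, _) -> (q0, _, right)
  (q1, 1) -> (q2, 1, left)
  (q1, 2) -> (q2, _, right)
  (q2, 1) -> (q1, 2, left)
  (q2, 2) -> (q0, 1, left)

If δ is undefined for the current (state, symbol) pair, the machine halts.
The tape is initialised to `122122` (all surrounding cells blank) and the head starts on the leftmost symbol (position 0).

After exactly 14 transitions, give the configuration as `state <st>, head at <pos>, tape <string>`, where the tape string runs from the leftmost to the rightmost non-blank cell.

state q0, head at 2, tape 2_2122

state=q0 head=0 tape=_[1]22122   (q0,1)→(q0,2,left)
state=q0 head=-1 tape=[_]222122   (q0,_)→(q0,_,right)
state=q0 head=0 tape=_[2]22122   (q0,2)→(q1,2,right)
state=q1 head=1 tape=_2[2]2122   (q1,2)→(q2,_,right)
state=q2 head=2 tape=_2_[2]122   (q2,2)→(q0,1,left)
state=q0 head=1 tape=_2[_]1122   (q0,_)→(q0,_,right)
state=q0 head=2 tape=_2_[1]122   (q0,1)→(q0,2,left)
state=q0 head=1 tape=_2[_]2122   (q0,_)→(q0,_,right)
state=q0 head=2 tape=_2_[2]122   (q0,2)→(q1,2,right)
state=q1 head=3 tape=_2_2[1]22   (q1,1)→(q2,1,left)
state=q2 head=2 tape=_2_[2]122   (q2,2)→(q0,1,left)
state=q0 head=1 tape=_2[_]1122   (q0,_)→(q0,_,right)
state=q0 head=2 tape=_2_[1]122   (q0,1)→(q0,2,left)
state=q0 head=1 tape=_2[_]2122   (q0,_)→(q0,_,right)
state=q0 head=2 tape=_2_[2]122
After 14 steps: state q0, head at 2, tape 2_2122.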